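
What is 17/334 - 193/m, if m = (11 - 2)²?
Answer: -63085/27054 ≈ -2.3318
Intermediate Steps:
m = 81 (m = 9² = 81)
17/334 - 193/m = 17/334 - 193/81 = -63085/27054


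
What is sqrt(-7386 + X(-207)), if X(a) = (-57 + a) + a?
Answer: 9*I*sqrt(97) ≈ 88.64*I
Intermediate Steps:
X(a) = -57 + 2*a
sqrt(-7386 + X(-207)) = sqrt(-7386 + (-57 + 2*(-207))) = sqrt(-7386 + (-57 - 414)) = sqrt(-7386 - 471) = sqrt(-7857) = 9*I*sqrt(97)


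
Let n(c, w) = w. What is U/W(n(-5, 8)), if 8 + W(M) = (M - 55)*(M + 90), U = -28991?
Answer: 28991/4614 ≈ 6.2833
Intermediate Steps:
W(M) = -8 + (-55 + M)*(90 + M) (W(M) = -8 + (M - 55)*(M + 90) = -8 + (-55 + M)*(90 + M))
U/W(n(-5, 8)) = -28991/(-4958 + 8² + 35*8) = -28991/(-4958 + 64 + 280) = -28991/(-4614) = -28991*(-1/4614) = 28991/4614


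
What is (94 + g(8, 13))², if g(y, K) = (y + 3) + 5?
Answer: 12100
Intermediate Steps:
g(y, K) = 8 + y (g(y, K) = (3 + y) + 5 = 8 + y)
(94 + g(8, 13))² = (94 + (8 + 8))² = (94 + 16)² = 110² = 12100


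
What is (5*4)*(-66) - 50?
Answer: -1370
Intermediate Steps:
(5*4)*(-66) - 50 = 20*(-66) - 50 = -1320 - 50 = -1370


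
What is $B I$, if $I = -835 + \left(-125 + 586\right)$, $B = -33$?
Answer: $12342$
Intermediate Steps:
$I = -374$ ($I = -835 + 461 = -374$)
$B I = \left(-33\right) \left(-374\right) = 12342$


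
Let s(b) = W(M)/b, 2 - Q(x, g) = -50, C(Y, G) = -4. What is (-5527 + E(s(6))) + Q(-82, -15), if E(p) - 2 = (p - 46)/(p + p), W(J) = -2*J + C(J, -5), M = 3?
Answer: -54587/10 ≈ -5458.7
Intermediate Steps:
W(J) = -4 - 2*J (W(J) = -2*J - 4 = -4 - 2*J)
Q(x, g) = 52 (Q(x, g) = 2 - 1*(-50) = 2 + 50 = 52)
s(b) = -10/b (s(b) = (-4 - 2*3)/b = (-4 - 6)/b = -10/b)
E(p) = 2 + (-46 + p)/(2*p) (E(p) = 2 + (p - 46)/(p + p) = 2 + (-46 + p)/((2*p)) = 2 + (-46 + p)*(1/(2*p)) = 2 + (-46 + p)/(2*p))
(-5527 + E(s(6))) + Q(-82, -15) = (-5527 + (5/2 - 23/((-10/6)))) + 52 = (-5527 + (5/2 - 23/((-10*⅙)))) + 52 = (-5527 + (5/2 - 23/(-5/3))) + 52 = (-5527 + (5/2 - 23*(-⅗))) + 52 = (-5527 + (5/2 + 69/5)) + 52 = (-5527 + 163/10) + 52 = -55107/10 + 52 = -54587/10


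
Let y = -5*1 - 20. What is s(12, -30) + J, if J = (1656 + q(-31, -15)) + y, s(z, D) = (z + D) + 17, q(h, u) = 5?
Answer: 1635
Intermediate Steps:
s(z, D) = 17 + D + z (s(z, D) = (D + z) + 17 = 17 + D + z)
y = -25 (y = -5 - 20 = -25)
J = 1636 (J = (1656 + 5) - 25 = 1661 - 25 = 1636)
s(12, -30) + J = (17 - 30 + 12) + 1636 = -1 + 1636 = 1635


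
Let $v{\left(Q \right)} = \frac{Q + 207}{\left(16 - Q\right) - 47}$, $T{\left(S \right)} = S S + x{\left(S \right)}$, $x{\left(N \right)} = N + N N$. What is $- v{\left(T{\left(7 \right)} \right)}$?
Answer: $\frac{39}{17} \approx 2.2941$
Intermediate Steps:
$x{\left(N \right)} = N + N^{2}$
$T{\left(S \right)} = S^{2} + S \left(1 + S\right)$ ($T{\left(S \right)} = S S + S \left(1 + S\right) = S^{2} + S \left(1 + S\right)$)
$v{\left(Q \right)} = \frac{207 + Q}{-31 - Q}$
$- v{\left(T{\left(7 \right)} \right)} = - \frac{-207 - 7 \left(1 + 2 \cdot 7\right)}{31 + 7 \left(1 + 2 \cdot 7\right)} = - \frac{-207 - 7 \left(1 + 14\right)}{31 + 7 \left(1 + 14\right)} = - \frac{-207 - 7 \cdot 15}{31 + 7 \cdot 15} = - \frac{-207 - 105}{31 + 105} = - \frac{-207 - 105}{136} = - \frac{-312}{136} = \left(-1\right) \left(- \frac{39}{17}\right) = \frac{39}{17}$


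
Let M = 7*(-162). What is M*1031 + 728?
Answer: -1168426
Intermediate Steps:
M = -1134
M*1031 + 728 = -1134*1031 + 728 = -1169154 + 728 = -1168426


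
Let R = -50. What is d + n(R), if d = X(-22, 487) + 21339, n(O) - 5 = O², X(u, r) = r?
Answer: 24331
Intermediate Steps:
n(O) = 5 + O²
d = 21826 (d = 487 + 21339 = 21826)
d + n(R) = 21826 + (5 + (-50)²) = 21826 + (5 + 2500) = 21826 + 2505 = 24331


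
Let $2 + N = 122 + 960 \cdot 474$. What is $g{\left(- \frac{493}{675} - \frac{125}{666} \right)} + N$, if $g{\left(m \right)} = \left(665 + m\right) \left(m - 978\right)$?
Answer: $- \frac{486330390772601}{2495002500} \approx -1.9492 \cdot 10^{5}$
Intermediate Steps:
$g{\left(m \right)} = \left(-978 + m\right) \left(665 + m\right)$ ($g{\left(m \right)} = \left(665 + m\right) \left(-978 + m\right) = \left(-978 + m\right) \left(665 + m\right)$)
$N = 455160$ ($N = -2 + \left(122 + 960 \cdot 474\right) = -2 + \left(122 + 455040\right) = -2 + 455162 = 455160$)
$g{\left(- \frac{493}{675} - \frac{125}{666} \right)} + N = \left(-650370 + \left(- \frac{493}{675} - \frac{125}{666}\right)^{2} - 313 \left(- \frac{493}{675} - \frac{125}{666}\right)\right) + 455160 = \left(-650370 + \left(- \frac{45857}{49950}\right)^{2} - - \frac{14353241}{49950}\right) + 455160 = \left(-650370 + \frac{2102864449}{2495002500} + \frac{14353241}{49950}\right) + 455160 = - \frac{1621955728672601}{2495002500} + 455160 = - \frac{486330390772601}{2495002500}$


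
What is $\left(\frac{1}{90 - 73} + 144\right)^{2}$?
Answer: $\frac{5997601}{289} \approx 20753.0$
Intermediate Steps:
$\left(\frac{1}{90 - 73} + 144\right)^{2} = \left(\frac{1}{17} + 144\right)^{2} = \left(\frac{2449}{17}\right)^{2} = \frac{5997601}{289}$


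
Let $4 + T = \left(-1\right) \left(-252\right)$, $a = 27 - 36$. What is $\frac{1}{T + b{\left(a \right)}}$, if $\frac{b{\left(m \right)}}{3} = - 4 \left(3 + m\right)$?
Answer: $\frac{1}{320} \approx 0.003125$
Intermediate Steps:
$a = -9$ ($a = 27 - 36 = -9$)
$T = 248$ ($T = -4 - -252 = -4 + 252 = 248$)
$b{\left(m \right)} = -36 - 12 m$ ($b{\left(m \right)} = 3 \left(- 4 \left(3 + m\right)\right) = 3 \left(-12 - 4 m\right) = -36 - 12 m$)
$\frac{1}{T + b{\left(a \right)}} = \frac{1}{248 - -72} = \frac{1}{248 + \left(-36 + 108\right)} = \frac{1}{248 + 72} = \frac{1}{320}$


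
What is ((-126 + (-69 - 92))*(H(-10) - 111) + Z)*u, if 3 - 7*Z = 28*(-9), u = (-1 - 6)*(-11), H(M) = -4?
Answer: 2544190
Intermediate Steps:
u = 77 (u = -7*(-11) = 77)
Z = 255/7 (Z = 3/7 - 4*(-9) = 3/7 - 1/7*(-252) = 3/7 + 36 = 255/7 ≈ 36.429)
((-126 + (-69 - 92))*(H(-10) - 111) + Z)*u = ((-126 + (-69 - 92))*(-4 - 111) + 255/7)*77 = ((-126 - 161)*(-115) + 255/7)*77 = (-287*(-115) + 255/7)*77 = (33005 + 255/7)*77 = (231290/7)*77 = 2544190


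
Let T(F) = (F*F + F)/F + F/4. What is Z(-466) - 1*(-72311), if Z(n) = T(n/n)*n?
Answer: 142525/2 ≈ 71263.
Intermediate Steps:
T(F) = F/4 + (F + F²)/F (T(F) = (F² + F)/F + F*(¼) = (F + F²)/F + F/4 = F/4 + (F + F²)/F)
Z(n) = 9*n/4 (Z(n) = (1 + 5*(n/n)/4)*n = (1 + (5/4)*1)*n = (1 + 5/4)*n = 9*n/4)
Z(-466) - 1*(-72311) = (9/4)*(-466) - 1*(-72311) = -2097/2 + 72311 = 142525/2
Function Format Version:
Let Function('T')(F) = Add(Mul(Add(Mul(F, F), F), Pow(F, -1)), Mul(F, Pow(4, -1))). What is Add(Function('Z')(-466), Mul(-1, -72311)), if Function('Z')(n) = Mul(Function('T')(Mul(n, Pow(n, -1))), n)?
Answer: Rational(142525, 2) ≈ 71263.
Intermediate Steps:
Function('T')(F) = Add(Mul(Rational(1, 4), F), Mul(Pow(F, -1), Add(F, Pow(F, 2)))) (Function('T')(F) = Add(Mul(Add(Pow(F, 2), F), Pow(F, -1)), Mul(F, Rational(1, 4))) = Add(Mul(Add(F, Pow(F, 2)), Pow(F, -1)), Mul(Rational(1, 4), F)) = Add(Mul(Pow(F, -1), Add(F, Pow(F, 2))), Mul(Rational(1, 4), F)) = Add(Mul(Rational(1, 4), F), Mul(Pow(F, -1), Add(F, Pow(F, 2)))))
Function('Z')(n) = Mul(Rational(9, 4), n) (Function('Z')(n) = Mul(Add(1, Mul(Rational(5, 4), Mul(n, Pow(n, -1)))), n) = Mul(Add(1, Mul(Rational(5, 4), 1)), n) = Mul(Add(1, Rational(5, 4)), n) = Mul(Rational(9, 4), n))
Add(Function('Z')(-466), Mul(-1, -72311)) = Add(Mul(Rational(9, 4), -466), Mul(-1, -72311)) = Add(Rational(-2097, 2), 72311) = Rational(142525, 2)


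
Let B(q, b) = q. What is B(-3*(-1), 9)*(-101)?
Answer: -303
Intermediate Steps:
B(-3*(-1), 9)*(-101) = -3*(-1)*(-101) = 3*(-101) = -303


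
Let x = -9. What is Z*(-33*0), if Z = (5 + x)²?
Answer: 0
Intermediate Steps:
Z = 16 (Z = (5 - 9)² = (-4)² = 16)
Z*(-33*0) = 16*(-33*0) = 16*0 = 0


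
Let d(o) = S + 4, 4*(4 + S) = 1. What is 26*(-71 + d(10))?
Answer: -3679/2 ≈ -1839.5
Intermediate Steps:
S = -15/4 (S = -4 + (¼)*1 = -4 + ¼ = -15/4 ≈ -3.7500)
d(o) = ¼ (d(o) = -15/4 + 4 = ¼)
26*(-71 + d(10)) = 26*(-71 + ¼) = 26*(-283/4) = -3679/2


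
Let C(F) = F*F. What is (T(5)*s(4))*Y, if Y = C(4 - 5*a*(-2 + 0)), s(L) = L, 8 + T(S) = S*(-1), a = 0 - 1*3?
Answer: -35152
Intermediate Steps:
a = -3 (a = 0 - 3 = -3)
T(S) = -8 - S (T(S) = -8 + S*(-1) = -8 - S)
C(F) = F**2
Y = 676 (Y = (4 - (-15)*(-2 + 0))**2 = (4 - (-15)*(-2))**2 = (4 - 5*6)**2 = (4 - 30)**2 = (-26)**2 = 676)
(T(5)*s(4))*Y = ((-8 - 1*5)*4)*676 = ((-8 - 5)*4)*676 = -13*4*676 = -52*676 = -35152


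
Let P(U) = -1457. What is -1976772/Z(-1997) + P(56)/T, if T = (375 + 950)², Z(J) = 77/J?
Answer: 990075610551473/19311875 ≈ 5.1268e+7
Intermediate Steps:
T = 1755625 (T = 1325² = 1755625)
-1976772/Z(-1997) + P(56)/T = -1976772/(77/(-1997)) - 1457/1755625 = -1976772/(77*(-1/1997)) - 1457*1/1755625 = -1976772/(-77/1997) - 1457/1755625 = -1976772*(-1997/77) - 1457/1755625 = 563944812/11 - 1457/1755625 = 990075610551473/19311875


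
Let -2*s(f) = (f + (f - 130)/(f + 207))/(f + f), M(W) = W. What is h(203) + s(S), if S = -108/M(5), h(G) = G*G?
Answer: 8251308535/200232 ≈ 41209.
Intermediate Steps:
h(G) = G²
S = -108/5 ≈ -21.600
s(f) = -(f + (-130 + f)/(207 + f))/(4*f) (s(f) = -(f + (f - 130)/(f + 207))/(2*(f + f)) = -(f + (-130 + f)/(207 + f))/(2*(2*f)) = -(f + (-130 + f)/(207 + f))*1/(2*f)/2 = -(f + (-130 + f)/(207 + f))/(4*f))
h(203) + s(S) = 203² + (130 - (-108/5)² - 208*(-108/5))/(4*(-108/5)*(207 - 108/5)) = 41209 + (¼)*(-5/108)*(130 - 1*11664/25 + 22464/5)/(927/5) = 41209 + (¼)*(-5/108)*(5/927)*(130 - 11664/25 + 22464/5) = 41209 + (¼)*(-5/108)*(5/927)*(103906/25) = 41209 - 51953/200232 = 8251308535/200232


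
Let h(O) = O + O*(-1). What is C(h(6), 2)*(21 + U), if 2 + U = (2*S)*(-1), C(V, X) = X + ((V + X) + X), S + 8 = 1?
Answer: 198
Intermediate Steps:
S = -7 (S = -8 + 1 = -7)
h(O) = 0 (h(O) = O - O = 0)
C(V, X) = V + 3*X (C(V, X) = X + (V + 2*X) = V + 3*X)
U = 12 (U = -2 + (2*(-7))*(-1) = -2 - 14*(-1) = -2 + 14 = 12)
C(h(6), 2)*(21 + U) = (0 + 3*2)*(21 + 12) = (0 + 6)*33 = 6*33 = 198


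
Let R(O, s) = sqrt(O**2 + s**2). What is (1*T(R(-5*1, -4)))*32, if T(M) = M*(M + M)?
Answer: 2624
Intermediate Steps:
T(M) = 2*M**2 (T(M) = M*(2*M) = 2*M**2)
(1*T(R(-5*1, -4)))*32 = (1*(2*(sqrt((-5*1)**2 + (-4)**2))**2))*32 = (1*(2*(sqrt((-5)**2 + 16))**2))*32 = (1*(2*(sqrt(25 + 16))**2))*32 = (1*(2*(sqrt(41))**2))*32 = (1*(2*41))*32 = (1*82)*32 = 82*32 = 2624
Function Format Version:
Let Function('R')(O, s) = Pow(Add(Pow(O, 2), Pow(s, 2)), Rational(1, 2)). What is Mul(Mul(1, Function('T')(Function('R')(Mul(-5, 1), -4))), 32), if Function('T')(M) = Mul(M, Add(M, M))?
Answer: 2624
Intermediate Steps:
Function('T')(M) = Mul(2, Pow(M, 2)) (Function('T')(M) = Mul(M, Mul(2, M)) = Mul(2, Pow(M, 2)))
Mul(Mul(1, Function('T')(Function('R')(Mul(-5, 1), -4))), 32) = Mul(Mul(1, Mul(2, Pow(Pow(Add(Pow(Mul(-5, 1), 2), Pow(-4, 2)), Rational(1, 2)), 2))), 32) = Mul(Mul(1, Mul(2, Pow(Pow(Add(Pow(-5, 2), 16), Rational(1, 2)), 2))), 32) = Mul(Mul(1, Mul(2, Pow(Pow(Add(25, 16), Rational(1, 2)), 2))), 32) = Mul(Mul(1, Mul(2, Pow(Pow(41, Rational(1, 2)), 2))), 32) = Mul(Mul(1, Mul(2, 41)), 32) = Mul(Mul(1, 82), 32) = Mul(82, 32) = 2624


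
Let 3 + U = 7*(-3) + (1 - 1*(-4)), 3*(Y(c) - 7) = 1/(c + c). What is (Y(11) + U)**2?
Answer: 625681/4356 ≈ 143.64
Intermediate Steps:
Y(c) = 7 + 1/(6*c) (Y(c) = 7 + 1/(3*(c + c)) = 7 + 1/(3*((2*c))) = 7 + (1/(2*c))/3 = 7 + 1/(6*c))
U = -19 (U = -3 + (7*(-3) + (1 - 1*(-4))) = -3 + (-21 + (1 + 4)) = -3 + (-21 + 5) = -3 - 16 = -19)
(Y(11) + U)**2 = ((7 + (1/6)/11) - 19)**2 = ((7 + (1/6)*(1/11)) - 19)**2 = ((7 + 1/66) - 19)**2 = (463/66 - 19)**2 = (-791/66)**2 = 625681/4356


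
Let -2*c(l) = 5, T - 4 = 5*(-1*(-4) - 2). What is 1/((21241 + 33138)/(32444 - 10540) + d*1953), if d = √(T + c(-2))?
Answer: -1191117616/21045009565667015 + 468510263424*√46/21045009565667015 ≈ 0.00015093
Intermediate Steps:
T = 14 (T = 4 + 5*(-1*(-4) - 2) = 4 + 5*(4 - 2) = 4 + 5*2 = 4 + 10 = 14)
c(l) = -5/2 (c(l) = -½*5 = -5/2)
d = √46/2 (d = √(14 - 5/2) = √(23/2) = √46/2 ≈ 3.3912)
1/((21241 + 33138)/(32444 - 10540) + d*1953) = 1/((21241 + 33138)/(32444 - 10540) + (√46/2)*1953) = 1/(54379/21904 + 1953*√46/2)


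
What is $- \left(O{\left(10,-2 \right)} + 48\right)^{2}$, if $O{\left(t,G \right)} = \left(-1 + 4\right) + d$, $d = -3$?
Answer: $-2304$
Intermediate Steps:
$O{\left(t,G \right)} = 0$ ($O{\left(t,G \right)} = \left(-1 + 4\right) - 3 = 3 - 3 = 0$)
$- \left(O{\left(10,-2 \right)} + 48\right)^{2} = - \left(0 + 48\right)^{2} = - 48^{2} = \left(-1\right) 2304 = -2304$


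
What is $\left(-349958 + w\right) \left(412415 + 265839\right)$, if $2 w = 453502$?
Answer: $-83565640578$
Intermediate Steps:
$w = 226751$ ($w = \frac{1}{2} \cdot 453502 = 226751$)
$\left(-349958 + w\right) \left(412415 + 265839\right) = \left(-349958 + 226751\right) \left(412415 + 265839\right) = \left(-123207\right) 678254 = -83565640578$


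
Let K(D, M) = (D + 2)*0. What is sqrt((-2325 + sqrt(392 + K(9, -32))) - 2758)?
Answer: sqrt(-5083 + 14*sqrt(2)) ≈ 71.156*I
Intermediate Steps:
K(D, M) = 0 (K(D, M) = (2 + D)*0 = 0)
sqrt((-2325 + sqrt(392 + K(9, -32))) - 2758) = sqrt((-2325 + sqrt(392 + 0)) - 2758) = sqrt((-2325 + sqrt(392)) - 2758) = sqrt((-2325 + 14*sqrt(2)) - 2758) = sqrt(-5083 + 14*sqrt(2))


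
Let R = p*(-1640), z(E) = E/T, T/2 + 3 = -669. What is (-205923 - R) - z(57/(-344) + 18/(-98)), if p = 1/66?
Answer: -51309634937611/249199104 ≈ -2.0590e+5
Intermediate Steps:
T = -1344 (T = -6 + 2*(-669) = -6 - 1338 = -1344)
p = 1/66 ≈ 0.015152
z(E) = -E/1344 (z(E) = E/(-1344) = E*(-1/1344) = -E/1344)
R = -820/33 (R = (1/66)*(-1640) = -820/33 ≈ -24.848)
(-205923 - R) - z(57/(-344) + 18/(-98)) = (-205923 - 1*(-820/33)) - (-1)*(57/(-344) + 18/(-98))/1344 = (-205923 + 820/33) - (-1)*(57*(-1/344) + 18*(-1/98))/1344 = -6794639/33 - (-1)*(-57/344 - 9/49)/1344 = -6794639/33 - (-1)*(-5889)/(1344*16856) = -6794639/33 - 1*1963/7551488 = -6794639/33 - 1963/7551488 = -51309634937611/249199104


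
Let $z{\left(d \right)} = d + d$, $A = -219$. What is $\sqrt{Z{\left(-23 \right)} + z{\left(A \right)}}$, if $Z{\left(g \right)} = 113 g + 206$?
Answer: $i \sqrt{2831} \approx 53.207 i$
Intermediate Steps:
$Z{\left(g \right)} = 206 + 113 g$
$z{\left(d \right)} = 2 d$
$\sqrt{Z{\left(-23 \right)} + z{\left(A \right)}} = \sqrt{\left(206 + 113 \left(-23\right)\right) + 2 \left(-219\right)} = \sqrt{\left(206 - 2599\right) - 438} = \sqrt{-2393 - 438} = \sqrt{-2831} = i \sqrt{2831}$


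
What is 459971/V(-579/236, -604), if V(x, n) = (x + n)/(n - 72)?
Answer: 73381933456/143123 ≈ 5.1272e+5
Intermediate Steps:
V(x, n) = (n + x)/(-72 + n)
459971/V(-579/236, -604) = 459971/(((-604 - 579/236)/(-72 - 604))) = 459971/(((-604 - 579*1/236)/(-676))) = 459971/((-(-604 - 579/236)/676)) = 459971/((-1/676*(-143123/236))) = 459971/(143123/159536) = 459971*(159536/143123) = 73381933456/143123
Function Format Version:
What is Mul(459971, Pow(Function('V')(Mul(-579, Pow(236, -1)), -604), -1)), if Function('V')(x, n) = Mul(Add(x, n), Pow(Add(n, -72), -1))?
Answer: Rational(73381933456, 143123) ≈ 5.1272e+5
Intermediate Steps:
Function('V')(x, n) = Mul(Pow(Add(-72, n), -1), Add(n, x)) (Function('V')(x, n) = Mul(Add(n, x), Pow(Add(-72, n), -1)) = Mul(Pow(Add(-72, n), -1), Add(n, x)))
Mul(459971, Pow(Function('V')(Mul(-579, Pow(236, -1)), -604), -1)) = Mul(459971, Pow(Mul(Pow(Add(-72, -604), -1), Add(-604, Mul(-579, Pow(236, -1)))), -1)) = Mul(459971, Pow(Mul(Pow(-676, -1), Add(-604, Mul(-579, Rational(1, 236)))), -1)) = Mul(459971, Pow(Mul(Rational(-1, 676), Add(-604, Rational(-579, 236))), -1)) = Mul(459971, Pow(Mul(Rational(-1, 676), Rational(-143123, 236)), -1)) = Mul(459971, Pow(Rational(143123, 159536), -1)) = Mul(459971, Rational(159536, 143123)) = Rational(73381933456, 143123)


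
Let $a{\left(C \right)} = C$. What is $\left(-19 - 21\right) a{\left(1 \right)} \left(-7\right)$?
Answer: $280$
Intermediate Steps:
$\left(-19 - 21\right) a{\left(1 \right)} \left(-7\right) = \left(-19 - 21\right) 1 \left(-7\right) = \left(-40\right) 1 \left(-7\right) = \left(-40\right) \left(-7\right) = 280$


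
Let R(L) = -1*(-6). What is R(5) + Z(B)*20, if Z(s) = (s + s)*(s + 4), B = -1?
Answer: -114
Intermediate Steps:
Z(s) = 2*s*(4 + s) (Z(s) = (2*s)*(4 + s) = 2*s*(4 + s))
R(L) = 6
R(5) + Z(B)*20 = 6 + (2*(-1)*(4 - 1))*20 = 6 + (2*(-1)*3)*20 = 6 - 6*20 = 6 - 120 = -114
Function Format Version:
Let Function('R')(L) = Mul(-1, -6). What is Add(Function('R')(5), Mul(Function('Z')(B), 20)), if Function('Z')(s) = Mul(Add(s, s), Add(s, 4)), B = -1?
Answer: -114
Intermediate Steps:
Function('Z')(s) = Mul(2, s, Add(4, s)) (Function('Z')(s) = Mul(Mul(2, s), Add(4, s)) = Mul(2, s, Add(4, s)))
Function('R')(L) = 6
Add(Function('R')(5), Mul(Function('Z')(B), 20)) = Add(6, Mul(Mul(2, -1, Add(4, -1)), 20)) = Add(6, Mul(Mul(2, -1, 3), 20)) = Add(6, Mul(-6, 20)) = Add(6, -120) = -114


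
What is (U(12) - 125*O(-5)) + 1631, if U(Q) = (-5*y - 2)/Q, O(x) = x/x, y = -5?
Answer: 18095/12 ≈ 1507.9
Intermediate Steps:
O(x) = 1
U(Q) = 23/Q (U(Q) = (-5*(-5) - 2)/Q = (25 - 2)/Q = 23/Q)
(U(12) - 125*O(-5)) + 1631 = (23/12 - 125*1) + 1631 = (23*(1/12) - 125) + 1631 = (23/12 - 125) + 1631 = -1477/12 + 1631 = 18095/12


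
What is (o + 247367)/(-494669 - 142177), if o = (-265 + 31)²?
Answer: -302123/636846 ≈ -0.47441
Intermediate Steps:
o = 54756 (o = (-234)² = 54756)
(o + 247367)/(-494669 - 142177) = (54756 + 247367)/(-494669 - 142177) = 302123/(-636846) = 302123*(-1/636846) = -302123/636846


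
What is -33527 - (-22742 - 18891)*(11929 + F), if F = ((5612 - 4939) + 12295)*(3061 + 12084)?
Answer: 8177232794410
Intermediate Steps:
F = 196400360 (F = (673 + 12295)*15145 = 12968*15145 = 196400360)
-33527 - (-22742 - 18891)*(11929 + F) = -33527 - (-22742 - 18891)*(11929 + 196400360) = -33527 - (-41633)*196412289 = -33527 - 1*(-8177232827937) = -33527 + 8177232827937 = 8177232794410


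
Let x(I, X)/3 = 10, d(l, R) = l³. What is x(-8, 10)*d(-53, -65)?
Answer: -4466310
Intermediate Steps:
x(I, X) = 30 (x(I, X) = 3*10 = 30)
x(-8, 10)*d(-53, -65) = 30*(-53)³ = 30*(-148877) = -4466310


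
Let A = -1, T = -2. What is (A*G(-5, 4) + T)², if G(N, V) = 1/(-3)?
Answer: 25/9 ≈ 2.7778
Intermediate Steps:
G(N, V) = -⅓
(A*G(-5, 4) + T)² = (-1*(-⅓) - 2)² = (⅓ - 2)² = (-5/3)² = 25/9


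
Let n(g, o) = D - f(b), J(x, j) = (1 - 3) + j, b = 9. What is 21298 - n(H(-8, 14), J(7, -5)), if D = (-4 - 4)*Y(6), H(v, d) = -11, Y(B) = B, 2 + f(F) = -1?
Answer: 21343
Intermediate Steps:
J(x, j) = -2 + j
f(F) = -3 (f(F) = -2 - 1 = -3)
D = -48 (D = (-4 - 4)*6 = -8*6 = -48)
n(g, o) = -45 (n(g, o) = -48 - 1*(-3) = -48 + 3 = -45)
21298 - n(H(-8, 14), J(7, -5)) = 21298 - 1*(-45) = 21298 + 45 = 21343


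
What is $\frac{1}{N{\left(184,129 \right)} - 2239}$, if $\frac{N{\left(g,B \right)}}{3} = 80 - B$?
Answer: $- \frac{1}{2386} \approx -0.00041911$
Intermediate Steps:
$N{\left(g,B \right)} = 240 - 3 B$ ($N{\left(g,B \right)} = 3 \left(80 - B\right) = 240 - 3 B$)
$\frac{1}{N{\left(184,129 \right)} - 2239} = \frac{1}{\left(240 - 387\right) - 2239} = \frac{1}{-147 - 2239} = \frac{1}{-2386} = - \frac{1}{2386}$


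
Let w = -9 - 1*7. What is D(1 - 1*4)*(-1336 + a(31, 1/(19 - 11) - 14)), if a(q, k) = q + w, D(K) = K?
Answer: 3963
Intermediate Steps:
w = -16 (w = -9 - 7 = -16)
a(q, k) = -16 + q (a(q, k) = q - 16 = -16 + q)
D(1 - 1*4)*(-1336 + a(31, 1/(19 - 11) - 14)) = (1 - 1*4)*(-1336 + (-16 + 31)) = (1 - 4)*(-1336 + 15) = -3*(-1321) = 3963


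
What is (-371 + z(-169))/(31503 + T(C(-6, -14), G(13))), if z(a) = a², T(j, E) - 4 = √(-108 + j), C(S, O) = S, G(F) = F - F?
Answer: 888182330/992691163 - 28190*I*√114/992691163 ≈ 0.89472 - 0.0003032*I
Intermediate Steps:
G(F) = 0
T(j, E) = 4 + √(-108 + j)
(-371 + z(-169))/(31503 + T(C(-6, -14), G(13))) = (-371 + (-169)²)/(31503 + (4 + √(-108 - 6))) = (-371 + 28561)/(31503 + (4 + √(-114))) = 28190/(31503 + (4 + I*√114)) = 28190/(31507 + I*√114)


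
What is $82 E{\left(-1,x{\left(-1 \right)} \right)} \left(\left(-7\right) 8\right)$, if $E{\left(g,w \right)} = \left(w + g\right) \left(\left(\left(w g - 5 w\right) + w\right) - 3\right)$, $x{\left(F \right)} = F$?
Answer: $18368$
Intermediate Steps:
$E{\left(g,w \right)} = \left(g + w\right) \left(-3 - 4 w + g w\right)$ ($E{\left(g,w \right)} = \left(g + w\right) \left(\left(\left(g w - 5 w\right) + w\right) - 3\right) = \left(g + w\right) \left(\left(\left(- 5 w + g w\right) + w\right) - 3\right) = \left(g + w\right) \left(\left(- 4 w + g w\right) - 3\right) = \left(g + w\right) \left(-3 - 4 w + g w\right)$)
$82 E{\left(-1,x{\left(-1 \right)} \right)} \left(\left(-7\right) 8\right) = 82 \left(- 4 \left(-1\right)^{2} - -3 - -3 - \left(-1\right)^{2} - \left(-1\right)^{2} - \left(-4\right) \left(-1\right)\right) \left(\left(-7\right) 8\right) = 82 \left(\left(-4\right) 1 + 3 + 3 - 1 - 1 - 4\right) \left(-56\right) = 82 \left(-4 + 3 + 3 - 1 - 1 - 4\right) \left(-56\right) = 82 \left(-4\right) \left(-56\right) = \left(-328\right) \left(-56\right) = 18368$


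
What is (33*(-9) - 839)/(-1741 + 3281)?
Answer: -284/385 ≈ -0.73766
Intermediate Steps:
(33*(-9) - 839)/(-1741 + 3281) = (-297 - 839)/1540 = -1136*1/1540 = -284/385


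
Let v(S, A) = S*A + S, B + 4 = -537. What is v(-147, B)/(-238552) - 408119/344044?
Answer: -15583477051/10259048036 ≈ -1.5190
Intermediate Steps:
B = -541 (B = -4 - 537 = -541)
v(S, A) = S + A*S (v(S, A) = A*S + S = S + A*S)
v(-147, B)/(-238552) - 408119/344044 = -147*(1 - 541)/(-238552) - 408119/344044 = -147*(-540)*(-1/238552) - 408119*1/344044 = 79380*(-1/238552) - 408119/344044 = -19845/59638 - 408119/344044 = -15583477051/10259048036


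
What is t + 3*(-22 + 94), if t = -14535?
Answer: -14319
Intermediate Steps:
t + 3*(-22 + 94) = -14535 + 3*(-22 + 94) = -14535 + 3*72 = -14535 + 216 = -14319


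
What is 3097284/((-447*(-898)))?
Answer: 516214/66901 ≈ 7.7161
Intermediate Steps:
3097284/((-447*(-898))) = 3097284/401406 = 3097284*(1/401406) = 516214/66901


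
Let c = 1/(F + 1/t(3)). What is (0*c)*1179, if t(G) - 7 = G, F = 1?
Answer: 0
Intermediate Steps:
t(G) = 7 + G
c = 10/11 (c = 1/(1 + 1/(7 + 3)) = 1/(1 + 1/10) = 1/(1 + ⅒) = 1/(11/10) = 10/11 ≈ 0.90909)
(0*c)*1179 = (0*(10/11))*1179 = 0*1179 = 0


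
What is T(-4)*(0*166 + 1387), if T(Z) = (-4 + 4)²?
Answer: 0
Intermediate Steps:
T(Z) = 0 (T(Z) = 0² = 0)
T(-4)*(0*166 + 1387) = 0*(0*166 + 1387) = 0*(0 + 1387) = 0*1387 = 0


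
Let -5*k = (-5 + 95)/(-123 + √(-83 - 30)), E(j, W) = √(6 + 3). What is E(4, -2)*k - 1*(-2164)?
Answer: 16495165/7621 + 27*I*√113/7621 ≈ 2164.4 + 0.037661*I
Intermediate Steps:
E(j, W) = 3 (E(j, W) = √9 = 3)
k = -18/(-123 + I*√113) (k = -(-5 + 95)/(5*(-123 + √(-83 - 30))) = -18/(-123 + √(-113)) = -18/(-123 + I*√113) ≈ 0.14526 + 0.012554*I)
E(4, -2)*k - 1*(-2164) = 3*(1107/7621 + 9*I*√113/7621) - 1*(-2164) = (3321/7621 + 27*I*√113/7621) + 2164 = 16495165/7621 + 27*I*√113/7621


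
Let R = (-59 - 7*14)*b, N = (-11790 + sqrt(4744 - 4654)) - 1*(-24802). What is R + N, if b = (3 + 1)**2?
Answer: 10500 + 3*sqrt(10) ≈ 10509.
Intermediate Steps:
b = 16 (b = 4**2 = 16)
N = 13012 + 3*sqrt(10) (N = (-11790 + sqrt(90)) + 24802 = (-11790 + 3*sqrt(10)) + 24802 = 13012 + 3*sqrt(10) ≈ 13021.)
R = -2512 (R = (-59 - 7*14)*16 = (-59 - 98)*16 = -157*16 = -2512)
R + N = -2512 + (13012 + 3*sqrt(10)) = 10500 + 3*sqrt(10)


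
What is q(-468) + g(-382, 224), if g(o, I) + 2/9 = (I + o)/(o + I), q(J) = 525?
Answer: 4732/9 ≈ 525.78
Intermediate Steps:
g(o, I) = 7/9 (g(o, I) = -2/9 + (I + o)/(o + I) = -2/9 + (I + o)/(I + o) = -2/9 + 1 = 7/9)
q(-468) + g(-382, 224) = 525 + 7/9 = 4732/9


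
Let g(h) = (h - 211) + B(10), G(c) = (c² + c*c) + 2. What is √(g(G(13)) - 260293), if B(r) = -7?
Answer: I*√260171 ≈ 510.07*I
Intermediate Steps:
G(c) = 2 + 2*c² (G(c) = (c² + c²) + 2 = 2*c² + 2 = 2 + 2*c²)
g(h) = -218 + h (g(h) = (h - 211) - 7 = (-211 + h) - 7 = -218 + h)
√(g(G(13)) - 260293) = √((-218 + (2 + 2*13²)) - 260293) = √((-218 + (2 + 2*169)) - 260293) = √((-218 + (2 + 338)) - 260293) = √((-218 + 340) - 260293) = √(122 - 260293) = √(-260171) = I*√260171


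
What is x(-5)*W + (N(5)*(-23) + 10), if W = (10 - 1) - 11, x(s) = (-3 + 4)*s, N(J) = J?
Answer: -95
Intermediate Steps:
x(s) = s (x(s) = 1*s = s)
W = -2 (W = 9 - 11 = -2)
x(-5)*W + (N(5)*(-23) + 10) = -5*(-2) + (5*(-23) + 10) = 10 + (-115 + 10) = 10 - 105 = -95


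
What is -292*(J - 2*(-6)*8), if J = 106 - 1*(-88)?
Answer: -84680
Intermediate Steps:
J = 194 (J = 106 + 88 = 194)
-292*(J - 2*(-6)*8) = -292*(194 - 2*(-6)*8) = -292*(194 + 12*8) = -292*(194 + 96) = -292*290 = -84680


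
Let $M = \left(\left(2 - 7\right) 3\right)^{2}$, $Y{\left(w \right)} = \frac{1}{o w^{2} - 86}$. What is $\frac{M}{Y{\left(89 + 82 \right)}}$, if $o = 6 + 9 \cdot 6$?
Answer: $394734150$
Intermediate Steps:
$o = 60$ ($o = 6 + 54 = 60$)
$Y{\left(w \right)} = \frac{1}{-86 + 60 w^{2}}$ ($Y{\left(w \right)} = \frac{1}{60 w^{2} - 86} = \frac{1}{-86 + 60 w^{2}}$)
$M = 225$ ($M = \left(\left(-5\right) 3\right)^{2} = \left(-15\right)^{2} = 225$)
$\frac{M}{Y{\left(89 + 82 \right)}} = \frac{225}{\frac{1}{2} \frac{1}{-43 + 30 \left(89 + 82\right)^{2}}} = \frac{225}{\frac{1}{2} \frac{1}{-43 + 30 \cdot 171^{2}}} = \frac{225}{\frac{1}{2} \frac{1}{-43 + 30 \cdot 29241}} = \frac{225}{\frac{1}{2} \frac{1}{-43 + 877230}} = \frac{225}{\frac{1}{2} \cdot \frac{1}{877187}} = 225 \frac{1}{\frac{1}{1754374}} = 225 \cdot 1754374 = 394734150$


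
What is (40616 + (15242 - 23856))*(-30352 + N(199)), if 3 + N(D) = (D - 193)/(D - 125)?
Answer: -35942470264/37 ≈ -9.7142e+8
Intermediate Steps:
N(D) = -3 + (-193 + D)/(-125 + D) (N(D) = -3 + (D - 193)/(D - 125) = -3 + (-193 + D)/(-125 + D))
(40616 + (15242 - 23856))*(-30352 + N(199)) = (40616 + (15242 - 23856))*(-30352 + 2*(91 - 1*199)/(-125 + 199)) = (40616 - 8614)*(-30352 + 2*(91 - 199)/74) = 32002*(-30352 + 2*(1/74)*(-108)) = 32002*(-30352 - 108/37) = 32002*(-1123132/37) = -35942470264/37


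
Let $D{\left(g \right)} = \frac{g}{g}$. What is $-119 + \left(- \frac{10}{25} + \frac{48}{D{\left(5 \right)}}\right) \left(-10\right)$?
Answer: $-595$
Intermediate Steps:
$D{\left(g \right)} = 1$
$-119 + \left(- \frac{10}{25} + \frac{48}{D{\left(5 \right)}}\right) \left(-10\right) = -119 + \left(- \frac{10}{25} + \frac{48}{1}\right) \left(-10\right) = -119 + \left(\left(-10\right) \frac{1}{25} + 48 \cdot 1\right) \left(-10\right) = -119 + \left(- \frac{2}{5} + 48\right) \left(-10\right) = -119 + \frac{238}{5} \left(-10\right) = -119 - 476 = -595$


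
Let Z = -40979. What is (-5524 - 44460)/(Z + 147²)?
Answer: 24992/9685 ≈ 2.5805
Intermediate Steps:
(-5524 - 44460)/(Z + 147²) = (-5524 - 44460)/(-40979 + 147²) = -49984/(-40979 + 21609) = -49984/(-19370) = -49984*(-1/19370) = 24992/9685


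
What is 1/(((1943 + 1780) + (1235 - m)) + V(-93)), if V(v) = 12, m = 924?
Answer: 1/4046 ≈ 0.00024716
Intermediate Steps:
1/(((1943 + 1780) + (1235 - m)) + V(-93)) = 1/(((1943 + 1780) + (1235 - 1*924)) + 12) = 1/((3723 + (1235 - 924)) + 12) = 1/((3723 + 311) + 12) = 1/(4034 + 12) = 1/4046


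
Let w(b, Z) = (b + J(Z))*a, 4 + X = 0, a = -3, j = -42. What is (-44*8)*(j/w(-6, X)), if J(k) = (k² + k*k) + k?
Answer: -224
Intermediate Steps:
J(k) = k + 2*k² (J(k) = (k² + k²) + k = 2*k² + k = k + 2*k²)
X = -4 (X = -4 + 0 = -4)
w(b, Z) = -3*b - 3*Z*(1 + 2*Z) (w(b, Z) = (b + Z*(1 + 2*Z))*(-3) = -3*b - 3*Z*(1 + 2*Z))
(-44*8)*(j/w(-6, X)) = (-44*8)*(-42/(-3*(-6) - 3*(-4)*(1 + 2*(-4)))) = -(-14784)/(18 - 3*(-4)*(1 - 8)) = -(-14784)/(18 - 3*(-4)*(-7)) = -(-14784)/(18 - 84) = -(-14784)/(-66) = -(-14784)*(-1)/66 = -352*7/11 = -224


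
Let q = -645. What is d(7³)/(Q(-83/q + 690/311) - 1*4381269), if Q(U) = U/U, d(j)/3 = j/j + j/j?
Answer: -3/2190634 ≈ -1.3695e-6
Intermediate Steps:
d(j) = 6 (d(j) = 3*(j/j + j/j) = 3*(1 + 1) = 3*2 = 6)
Q(U) = 1
d(7³)/(Q(-83/q + 690/311) - 1*4381269) = 6/(1 - 1*4381269) = 6/(1 - 4381269) = 6/(-4381268) = 6*(-1/4381268) = -3/2190634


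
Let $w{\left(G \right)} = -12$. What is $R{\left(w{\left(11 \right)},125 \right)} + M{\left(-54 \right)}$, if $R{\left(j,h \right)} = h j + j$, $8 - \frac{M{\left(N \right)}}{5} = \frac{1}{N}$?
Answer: $- \frac{79483}{54} \approx -1471.9$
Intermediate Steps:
$M{\left(N \right)} = 40 - \frac{5}{N}$
$R{\left(j,h \right)} = j + h j$
$R{\left(w{\left(11 \right)},125 \right)} + M{\left(-54 \right)} = - 12 \left(1 + 125\right) + \left(40 - \frac{5}{-54}\right) = \left(-12\right) 126 + \left(40 - - \frac{5}{54}\right) = -1512 + \left(40 + \frac{5}{54}\right) = -1512 + \frac{2165}{54} = - \frac{79483}{54}$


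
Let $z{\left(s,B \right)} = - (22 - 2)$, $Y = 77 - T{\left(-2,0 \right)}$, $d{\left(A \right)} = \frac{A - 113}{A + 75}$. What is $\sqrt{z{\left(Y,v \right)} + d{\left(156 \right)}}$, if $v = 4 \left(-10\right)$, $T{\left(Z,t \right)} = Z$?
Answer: $\frac{i \sqrt{1057287}}{231} \approx 4.4513 i$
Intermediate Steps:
$d{\left(A \right)} = \frac{-113 + A}{75 + A}$
$v = -40$
$Y = 79$ ($Y = 77 - -2 = 77 + 2 = 79$)
$z{\left(s,B \right)} = -20$ ($z{\left(s,B \right)} = - (22 - 2) = \left(-1\right) 20 = -20$)
$\sqrt{z{\left(Y,v \right)} + d{\left(156 \right)}} = \sqrt{-20 + \frac{-113 + 156}{75 + 156}} = \sqrt{-20 + \frac{1}{231} \cdot 43} = \sqrt{-20 + \frac{43}{231}} = \sqrt{- \frac{4577}{231}} = \frac{i \sqrt{1057287}}{231}$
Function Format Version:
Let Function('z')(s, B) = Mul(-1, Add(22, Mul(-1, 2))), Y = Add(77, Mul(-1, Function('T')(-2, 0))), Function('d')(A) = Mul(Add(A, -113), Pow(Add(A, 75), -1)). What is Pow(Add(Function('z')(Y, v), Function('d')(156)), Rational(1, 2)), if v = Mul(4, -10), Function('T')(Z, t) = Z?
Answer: Mul(Rational(1, 231), I, Pow(1057287, Rational(1, 2))) ≈ Mul(4.4513, I)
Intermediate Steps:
Function('d')(A) = Mul(Pow(Add(75, A), -1), Add(-113, A)) (Function('d')(A) = Mul(Add(-113, A), Pow(Add(75, A), -1)) = Mul(Pow(Add(75, A), -1), Add(-113, A)))
v = -40
Y = 79 (Y = Add(77, Mul(-1, -2)) = Add(77, 2) = 79)
Function('z')(s, B) = -20 (Function('z')(s, B) = Mul(-1, Add(22, -2)) = Mul(-1, 20) = -20)
Pow(Add(Function('z')(Y, v), Function('d')(156)), Rational(1, 2)) = Pow(Add(-20, Mul(Pow(Add(75, 156), -1), Add(-113, 156))), Rational(1, 2)) = Pow(Add(-20, Mul(Pow(231, -1), 43)), Rational(1, 2)) = Pow(Add(-20, Mul(Rational(1, 231), 43)), Rational(1, 2)) = Pow(Add(-20, Rational(43, 231)), Rational(1, 2)) = Pow(Rational(-4577, 231), Rational(1, 2)) = Mul(Rational(1, 231), I, Pow(1057287, Rational(1, 2)))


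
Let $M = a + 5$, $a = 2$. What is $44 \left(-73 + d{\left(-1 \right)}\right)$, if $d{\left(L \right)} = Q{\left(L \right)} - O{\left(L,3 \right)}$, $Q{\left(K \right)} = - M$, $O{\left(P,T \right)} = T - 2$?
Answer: $-3564$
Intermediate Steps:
$O{\left(P,T \right)} = -2 + T$
$M = 7$ ($M = 2 + 5 = 7$)
$Q{\left(K \right)} = -7$ ($Q{\left(K \right)} = \left(-1\right) 7 = -7$)
$d{\left(L \right)} = -8$ ($d{\left(L \right)} = -7 - \left(-2 + 3\right) = -7 - 1 = -8$)
$44 \left(-73 + d{\left(-1 \right)}\right) = 44 \left(-73 - 8\right) = 44 \left(-81\right) = -3564$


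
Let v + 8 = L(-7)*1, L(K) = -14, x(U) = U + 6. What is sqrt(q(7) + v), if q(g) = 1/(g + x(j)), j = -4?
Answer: I*sqrt(197)/3 ≈ 4.6786*I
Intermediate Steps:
x(U) = 6 + U
q(g) = 1/(2 + g) (q(g) = 1/(g + (6 - 4)) = 1/(g + 2) = 1/(2 + g))
v = -22 (v = -8 - 14*1 = -8 - 14 = -22)
sqrt(q(7) + v) = sqrt(1/(2 + 7) - 22) = sqrt(1/9 - 22) = sqrt(-197/9) = I*sqrt(197)/3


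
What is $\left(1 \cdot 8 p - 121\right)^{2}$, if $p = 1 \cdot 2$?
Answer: $11025$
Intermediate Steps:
$p = 2$
$\left(1 \cdot 8 p - 121\right)^{2} = \left(1 \cdot 8 \cdot 2 - 121\right)^{2} = \left(8 \cdot 2 - 121\right)^{2} = \left(16 - 121\right)^{2} = \left(-105\right)^{2} = 11025$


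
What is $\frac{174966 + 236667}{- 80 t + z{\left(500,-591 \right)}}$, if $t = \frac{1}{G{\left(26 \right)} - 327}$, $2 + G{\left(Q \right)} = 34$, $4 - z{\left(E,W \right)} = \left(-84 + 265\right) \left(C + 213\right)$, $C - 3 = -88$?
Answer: $- \frac{24286347}{1366660} \approx -17.771$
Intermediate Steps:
$C = -85$ ($C = 3 - 88 = -85$)
$z{\left(E,W \right)} = -23164$ ($z{\left(E,W \right)} = 4 - \left(-84 + 265\right) \left(-85 + 213\right) = 4 - 181 \cdot 128 = 4 - 23168 = -23164$)
$G{\left(Q \right)} = 32$ ($G{\left(Q \right)} = -2 + 34 = 32$)
$t = - \frac{1}{295}$ ($t = \frac{1}{32 - 327} = \frac{1}{-295} = - \frac{1}{295} \approx -0.0033898$)
$\frac{174966 + 236667}{- 80 t + z{\left(500,-591 \right)}} = \frac{174966 + 236667}{\left(-80\right) \left(- \frac{1}{295}\right) - 23164} = \frac{411633}{\frac{16}{59} - 23164} = \frac{411633}{- \frac{1366660}{59}} = 411633 \left(- \frac{59}{1366660}\right) = - \frac{24286347}{1366660}$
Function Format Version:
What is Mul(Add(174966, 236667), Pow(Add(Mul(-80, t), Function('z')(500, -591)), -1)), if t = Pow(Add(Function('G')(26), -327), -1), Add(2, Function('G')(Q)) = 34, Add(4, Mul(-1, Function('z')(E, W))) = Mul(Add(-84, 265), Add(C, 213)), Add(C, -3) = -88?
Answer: Rational(-24286347, 1366660) ≈ -17.771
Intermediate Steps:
C = -85 (C = Add(3, -88) = -85)
Function('z')(E, W) = -23164 (Function('z')(E, W) = Add(4, Mul(-1, Mul(Add(-84, 265), Add(-85, 213)))) = Add(4, Mul(-1, Mul(181, 128))) = Add(4, Mul(-1, 23168)) = Add(4, -23168) = -23164)
Function('G')(Q) = 32 (Function('G')(Q) = Add(-2, 34) = 32)
t = Rational(-1, 295) (t = Pow(Add(32, -327), -1) = Pow(-295, -1) = Rational(-1, 295) ≈ -0.0033898)
Mul(Add(174966, 236667), Pow(Add(Mul(-80, t), Function('z')(500, -591)), -1)) = Mul(Add(174966, 236667), Pow(Add(Mul(-80, Rational(-1, 295)), -23164), -1)) = Mul(411633, Pow(Add(Rational(16, 59), -23164), -1)) = Mul(411633, Pow(Rational(-1366660, 59), -1)) = Mul(411633, Rational(-59, 1366660)) = Rational(-24286347, 1366660)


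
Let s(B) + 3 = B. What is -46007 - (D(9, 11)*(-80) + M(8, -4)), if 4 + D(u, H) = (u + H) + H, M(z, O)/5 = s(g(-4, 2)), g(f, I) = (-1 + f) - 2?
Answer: -43797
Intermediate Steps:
g(f, I) = -3 + f
s(B) = -3 + B
M(z, O) = -50 (M(z, O) = 5*(-3 + (-3 - 4)) = 5*(-3 - 7) = 5*(-10) = -50)
D(u, H) = -4 + u + 2*H (D(u, H) = -4 + ((u + H) + H) = -4 + ((H + u) + H) = -4 + (u + 2*H) = -4 + u + 2*H)
-46007 - (D(9, 11)*(-80) + M(8, -4)) = -46007 - ((-4 + 9 + 2*11)*(-80) - 50) = -46007 - ((-4 + 9 + 22)*(-80) - 50) = -46007 - (27*(-80) - 50) = -46007 - (-2160 - 50) = -46007 - 1*(-2210) = -46007 + 2210 = -43797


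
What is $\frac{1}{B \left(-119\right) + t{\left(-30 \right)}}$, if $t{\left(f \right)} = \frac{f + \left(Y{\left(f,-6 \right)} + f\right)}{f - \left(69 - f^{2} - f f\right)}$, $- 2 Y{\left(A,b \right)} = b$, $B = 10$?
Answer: $- \frac{567}{674749} \approx -0.00084031$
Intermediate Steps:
$Y{\left(A,b \right)} = - \frac{b}{2}$
$t{\left(f \right)} = \frac{3 + 2 f}{-69 + f + 2 f^{2}}$ ($t{\left(f \right)} = \frac{f + \left(\left(- \frac{1}{2}\right) \left(-6\right) + f\right)}{f - \left(69 - f^{2} - f f\right)} = \frac{f + \left(3 + f\right)}{f + \left(\left(f^{2} + f^{2}\right) - 69\right)} = \frac{3 + 2 f}{f + \left(2 f^{2} - 69\right)} = \frac{3 + 2 f}{f + \left(-69 + 2 f^{2}\right)} = \frac{3 + 2 f}{-69 + f + 2 f^{2}}$)
$\frac{1}{B \left(-119\right) + t{\left(-30 \right)}} = \frac{1}{10 \left(-119\right) + \frac{3 + 2 \left(-30\right)}{-69 - 30 + 2 \left(-30\right)^{2}}} = \frac{1}{-1190 + \frac{3 - 60}{-69 - 30 + 2 \cdot 900}} = \frac{1}{-1190 + \frac{1}{-69 - 30 + 1800} \left(-57\right)} = \frac{1}{-1190 + \frac{1}{1701} \left(-57\right)} = \frac{1}{-1190 - \frac{19}{567}} = \frac{1}{- \frac{674749}{567}} = - \frac{567}{674749}$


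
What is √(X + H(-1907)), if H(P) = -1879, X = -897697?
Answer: 2*I*√224894 ≈ 948.46*I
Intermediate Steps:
√(X + H(-1907)) = √(-897697 - 1879) = √(-899576) = 2*I*√224894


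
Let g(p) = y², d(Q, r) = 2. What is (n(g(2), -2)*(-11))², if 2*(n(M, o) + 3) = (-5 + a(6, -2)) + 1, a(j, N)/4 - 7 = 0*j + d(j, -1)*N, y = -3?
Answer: 121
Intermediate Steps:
g(p) = 9 (g(p) = (-3)² = 9)
a(j, N) = 28 + 8*N (a(j, N) = 28 + 4*(0*j + 2*N) = 28 + 4*(0 + 2*N) = 28 + 4*(2*N) = 28 + 8*N)
n(M, o) = 1 (n(M, o) = -3 + ((-5 + (28 + 8*(-2))) + 1)/2 = -3 + ((-5 + (28 - 16)) + 1)/2 = -3 + ((-5 + 12) + 1)/2 = -3 + (7 + 1)/2 = -3 + (½)*8 = -3 + 4 = 1)
(n(g(2), -2)*(-11))² = (1*(-11))² = (-11)² = 121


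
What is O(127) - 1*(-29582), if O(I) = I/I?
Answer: 29583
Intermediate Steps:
O(I) = 1
O(127) - 1*(-29582) = 1 - 1*(-29582) = 1 + 29582 = 29583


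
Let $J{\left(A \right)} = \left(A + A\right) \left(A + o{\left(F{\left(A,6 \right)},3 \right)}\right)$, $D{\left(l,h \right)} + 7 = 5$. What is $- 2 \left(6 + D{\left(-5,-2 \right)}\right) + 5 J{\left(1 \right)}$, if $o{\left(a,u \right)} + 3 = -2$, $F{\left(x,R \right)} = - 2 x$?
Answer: $-48$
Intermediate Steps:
$D{\left(l,h \right)} = -2$ ($D{\left(l,h \right)} = -7 + 5 = -2$)
$o{\left(a,u \right)} = -5$ ($o{\left(a,u \right)} = -3 - 2 = -5$)
$J{\left(A \right)} = 2 A \left(-5 + A\right)$ ($J{\left(A \right)} = \left(A + A\right) \left(A - 5\right) = 2 A \left(-5 + A\right)$)
$- 2 \left(6 + D{\left(-5,-2 \right)}\right) + 5 J{\left(1 \right)} = - 2 \left(6 - 2\right) + 5 \cdot 2 \cdot 1 \left(-5 + 1\right) = \left(-2\right) 4 + 5 \cdot 2 \cdot 1 \left(-4\right) = -8 + 5 \left(-8\right) = -8 - 40 = -48$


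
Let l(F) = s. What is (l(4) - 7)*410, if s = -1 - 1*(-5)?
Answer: -1230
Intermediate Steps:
s = 4 (s = -1 + 5 = 4)
l(F) = 4
(l(4) - 7)*410 = (4 - 7)*410 = -3*410 = -1230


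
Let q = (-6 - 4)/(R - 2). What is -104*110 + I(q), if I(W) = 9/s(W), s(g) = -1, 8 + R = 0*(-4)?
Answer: -11449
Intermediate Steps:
R = -8 (R = -8 + 0*(-4) = -8 + 0 = -8)
q = 1 (q = (-6 - 4)/(-8 - 2) = -10/(-10) = -10*(-⅒) = 1)
I(W) = -9 (I(W) = 9/(-1) = 9*(-1) = -9)
-104*110 + I(q) = -104*110 - 9 = -11440 - 9 = -11449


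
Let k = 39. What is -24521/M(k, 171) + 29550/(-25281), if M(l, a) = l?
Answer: -23002513/36517 ≈ -629.91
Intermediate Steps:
-24521/M(k, 171) + 29550/(-25281) = -24521/39 + 29550/(-25281) = -24521*1/39 + 29550*(-1/25281) = -24521/39 - 9850/8427 = -23002513/36517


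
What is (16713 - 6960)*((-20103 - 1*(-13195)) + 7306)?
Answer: 3881694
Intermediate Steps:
(16713 - 6960)*((-20103 - 1*(-13195)) + 7306) = 9753*((-20103 + 13195) + 7306) = 9753*(-6908 + 7306) = 9753*398 = 3881694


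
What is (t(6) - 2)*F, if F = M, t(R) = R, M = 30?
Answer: 120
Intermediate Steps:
F = 30
(t(6) - 2)*F = (6 - 2)*30 = 4*30 = 120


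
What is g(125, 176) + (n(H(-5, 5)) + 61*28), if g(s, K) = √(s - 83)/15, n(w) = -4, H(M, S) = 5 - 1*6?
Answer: 1704 + √42/15 ≈ 1704.4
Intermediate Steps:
H(M, S) = -1 (H(M, S) = 5 - 6 = -1)
g(s, K) = √(-83 + s)/15 (g(s, K) = √(-83 + s)*(1/15) = √(-83 + s)/15)
g(125, 176) + (n(H(-5, 5)) + 61*28) = √(-83 + 125)/15 + (-4 + 61*28) = √42/15 + (-4 + 1708) = √42/15 + 1704 = 1704 + √42/15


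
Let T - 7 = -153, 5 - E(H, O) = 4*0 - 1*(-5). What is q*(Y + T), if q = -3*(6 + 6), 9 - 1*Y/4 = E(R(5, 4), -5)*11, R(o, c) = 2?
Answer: 3960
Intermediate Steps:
E(H, O) = 0 (E(H, O) = 5 - (4*0 - 1*(-5)) = 5 - (0 + 5) = 5 - 1*5 = 5 - 5 = 0)
T = -146 (T = 7 - 153 = -146)
Y = 36 (Y = 36 - 0*11 = 36 - 4*0 = 36 + 0 = 36)
q = -36 (q = -3*12 = -36)
q*(Y + T) = -36*(36 - 146) = -36*(-110) = 3960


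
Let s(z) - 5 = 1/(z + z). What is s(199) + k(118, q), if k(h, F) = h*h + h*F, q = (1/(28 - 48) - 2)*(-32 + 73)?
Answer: 3991047/995 ≈ 4011.1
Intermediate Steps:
s(z) = 5 + 1/(2*z) (s(z) = 5 + 1/(z + z) = 5 + 1/(2*z))
q = -1681/20 (q = (1/(-20) - 2)*41 = (-1/20 - 2)*41 = -41/20*41 = -1681/20 ≈ -84.050)
k(h, F) = h² + F*h
s(199) + k(118, q) = (5 + (½)/199) + 118*(-1681/20 + 118) = (5 + (½)*(1/199)) + 118*(679/20) = (5 + 1/398) + 40061/10 = 1991/398 + 40061/10 = 3991047/995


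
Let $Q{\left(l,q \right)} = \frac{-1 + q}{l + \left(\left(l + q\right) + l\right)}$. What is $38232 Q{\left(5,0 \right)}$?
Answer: $- \frac{12744}{5} \approx -2548.8$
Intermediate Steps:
$Q{\left(l,q \right)} = \frac{-1 + q}{q + 3 l}$ ($Q{\left(l,q \right)} = \frac{-1 + q}{l + \left(q + 2 l\right)} = \frac{-1 + q}{q + 3 l}$)
$38232 Q{\left(5,0 \right)} = 38232 \frac{-1 + 0}{0 + 3 \cdot 5} = 38232 \frac{1}{0 + 15} \left(-1\right) = 38232 \cdot \frac{1}{15} \left(-1\right) = 38232 \left(- \frac{1}{15}\right) = - \frac{12744}{5}$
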